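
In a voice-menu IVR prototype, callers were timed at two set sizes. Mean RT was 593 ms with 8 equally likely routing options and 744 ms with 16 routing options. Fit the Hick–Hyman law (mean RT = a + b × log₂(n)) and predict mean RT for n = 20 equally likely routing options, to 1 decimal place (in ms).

792.6 ms

RT is linear in log₂ n, so two points fix the line:
  b = (744 − 593) / (log₂ 16 − log₂ 8) = 151 / (4 − 3) = 151.000 ms/bit
  a = 593 − 151.000 × 3 = 140.000 ms
Then RT(20) = 140.000 + 151.000 × log₂ 20 = 140.000 + 151.000 × 4.3219 ≈ 792.611 ms.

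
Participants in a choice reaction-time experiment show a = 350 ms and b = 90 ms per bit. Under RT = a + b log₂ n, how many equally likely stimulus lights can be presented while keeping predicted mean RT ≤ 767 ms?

90·log₂ n ≤ 767 − 350 = 417, giving log₂ n ≤ 4.6333 and n ≤ 24.818. The largest whole number is 24.

24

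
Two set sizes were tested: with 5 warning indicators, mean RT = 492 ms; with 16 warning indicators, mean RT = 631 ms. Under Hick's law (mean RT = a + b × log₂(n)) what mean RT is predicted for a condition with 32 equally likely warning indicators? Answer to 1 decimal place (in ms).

With log₂ n on the abscissa the relation is linear; from the two conditions:
  b = (631 − 492) / (log₂ 16 − log₂ 5) = 139 / (4 − 2.3219) = 82.833 ms/bit
  a = 492 − 82.833 × 2.3219 = 299.667 ms
Then RT(32) = 299.667 + 82.833 × log₂ 32 = 299.667 + 82.833 × 5 ≈ 713.833 ms.

713.8 ms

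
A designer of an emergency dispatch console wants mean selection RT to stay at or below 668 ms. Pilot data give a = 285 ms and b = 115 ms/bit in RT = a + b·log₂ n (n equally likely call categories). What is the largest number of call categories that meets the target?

10

115·log₂ n ≤ 668 − 285 = 383, giving log₂ n ≤ 3.3304 and n ≤ 10.059. The largest whole number is 10.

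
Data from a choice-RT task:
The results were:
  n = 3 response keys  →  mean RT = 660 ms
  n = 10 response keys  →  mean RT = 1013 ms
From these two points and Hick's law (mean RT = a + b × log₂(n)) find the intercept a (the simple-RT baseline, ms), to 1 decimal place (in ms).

337.9 ms

b = (RT₂ − RT₁)/(log₂ n₂ − log₂ n₁) = (1013 − 660)/(3.3219 − 1.5850) = 203.228 ms/bit.
a = RT₁ − b·log₂ n₁ = 660 − 203.228 × 1.5850 = 337.891 ms.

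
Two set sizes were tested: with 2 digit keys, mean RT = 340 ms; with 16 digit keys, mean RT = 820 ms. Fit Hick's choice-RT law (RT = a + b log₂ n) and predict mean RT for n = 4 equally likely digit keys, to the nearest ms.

500 ms

Solve the two-equation system in a and b:
  b = (820 − 340) / (log₂ 16 − log₂ 2) = 480 / (4 − 1) = 160 ms/bit
  a = 340 − 160 × 1 = 180 ms
Then RT(4) = 180 + 160 × log₂ 4 = 180 + 160 × 2 ≈ 500.000 ms.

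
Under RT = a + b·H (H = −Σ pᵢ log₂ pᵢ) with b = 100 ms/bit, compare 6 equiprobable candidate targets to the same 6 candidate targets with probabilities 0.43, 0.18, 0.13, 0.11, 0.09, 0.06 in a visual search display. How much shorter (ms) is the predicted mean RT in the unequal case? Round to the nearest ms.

33 ms

Equiprobable entropy H₀ = log₂ 6 = 2.5850 bits.
Skewed entropy H = −Σ pᵢ log₂ pᵢ = 2.2580 bits.
ΔRT = b·(H₀ − H) = 100 × 0.3270 = 32.70 ms.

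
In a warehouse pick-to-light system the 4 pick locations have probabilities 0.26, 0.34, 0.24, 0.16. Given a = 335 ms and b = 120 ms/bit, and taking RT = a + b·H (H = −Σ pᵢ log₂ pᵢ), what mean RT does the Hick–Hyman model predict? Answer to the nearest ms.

569 ms

Entropy contributions −pᵢ log₂ pᵢ: 0.5053, 0.5292, 0.4941, 0.4230; sum H = 1.9516 bits.
RT = a + bH = 335 + 120·1.9516 = 569.19 ms.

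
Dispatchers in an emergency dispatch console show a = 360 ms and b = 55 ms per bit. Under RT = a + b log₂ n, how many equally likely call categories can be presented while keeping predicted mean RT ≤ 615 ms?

Information budget: (615 − 360)/55 = 4.6364 bits, so n ≤ 2^4.6364 = 24.871 → at most 24.

24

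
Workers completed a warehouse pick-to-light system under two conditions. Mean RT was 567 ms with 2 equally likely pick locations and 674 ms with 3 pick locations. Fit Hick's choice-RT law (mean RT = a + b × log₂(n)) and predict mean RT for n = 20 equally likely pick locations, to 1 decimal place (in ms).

1174.6 ms

RT is linear in log₂ n, so two points fix the line:
  b = (674 − 567) / (log₂ 3 − log₂ 2) = 107 / (1.5850 − 1) = 182.918 ms/bit
  a = 567 − 182.918 × 1 = 384.082 ms
Then RT(20) = 384.082 + 182.918 × log₂ 20 = 384.082 + 182.918 × 4.3219 ≈ 1174.639 ms.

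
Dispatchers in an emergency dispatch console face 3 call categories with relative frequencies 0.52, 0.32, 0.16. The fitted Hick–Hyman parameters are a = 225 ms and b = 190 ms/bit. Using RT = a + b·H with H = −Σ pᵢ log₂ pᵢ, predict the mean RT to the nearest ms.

499 ms

Entropy contributions −pᵢ log₂ pᵢ: 0.4906, 0.5260, 0.4230; sum H = 1.4396 bits.
RT = a + bH = 225 + 190·1.4396 = 498.53 ms.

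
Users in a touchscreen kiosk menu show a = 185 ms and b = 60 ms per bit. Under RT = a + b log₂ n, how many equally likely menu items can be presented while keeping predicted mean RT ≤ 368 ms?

8

Set 185 + 60·log₂ n ≤ 368 → log₂ n ≤ (368 − 185)/60 = 3.0500.
So n ≤ 2^3.0500 = 8.282; the largest integer n is 8.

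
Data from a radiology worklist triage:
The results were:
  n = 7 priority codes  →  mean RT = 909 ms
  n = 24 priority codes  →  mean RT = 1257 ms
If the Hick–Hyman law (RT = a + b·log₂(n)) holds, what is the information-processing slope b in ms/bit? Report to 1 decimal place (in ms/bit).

b = (RT₂ − RT₁)/(log₂ n₂ − log₂ n₁) = (1257 − 909)/(4.5850 − 2.8074) = 195.769 ms/bit.

195.8 ms/bit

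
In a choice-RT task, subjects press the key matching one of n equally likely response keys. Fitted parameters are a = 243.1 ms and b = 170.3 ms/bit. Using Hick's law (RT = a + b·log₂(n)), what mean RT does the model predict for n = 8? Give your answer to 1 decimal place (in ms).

log₂(8) = 3 bits, so RT = 243.1 + 170.3 × 3 ≈ 754.000 ms.

754.0 ms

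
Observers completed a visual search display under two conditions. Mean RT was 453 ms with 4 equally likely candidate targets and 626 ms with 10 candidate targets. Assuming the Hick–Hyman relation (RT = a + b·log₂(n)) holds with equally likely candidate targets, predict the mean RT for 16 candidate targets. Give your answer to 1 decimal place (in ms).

714.7 ms

Solve the two-equation system in a and b:
  b = (626 − 453) / (log₂ 10 − log₂ 4) = 173 / (3.3219 − 2) = 130.869 ms/bit
  a = 453 − 130.869 × 2 = 191.261 ms
Then RT(16) = 191.261 + 130.869 × log₂ 16 = 191.261 + 130.869 × 4 ≈ 714.739 ms.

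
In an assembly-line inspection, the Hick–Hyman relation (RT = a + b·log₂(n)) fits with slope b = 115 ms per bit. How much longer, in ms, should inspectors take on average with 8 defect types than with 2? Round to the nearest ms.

230 ms

The intercept a cancels: ΔRT = b·(log₂ n₂ − log₂ n₁) = b·log₂(n₂/n₁).
log₂(8) − log₂(2) = log₂(8/2) = log₂(4) = 2.
ΔRT = 115 × 2.0000 = 230.000 ms.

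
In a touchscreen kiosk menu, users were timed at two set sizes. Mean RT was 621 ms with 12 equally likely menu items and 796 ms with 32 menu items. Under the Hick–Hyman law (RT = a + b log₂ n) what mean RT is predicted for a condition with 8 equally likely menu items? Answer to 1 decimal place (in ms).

With log₂ n on the abscissa the relation is linear; from the two conditions:
  b = (796 − 621) / (log₂ 32 − log₂ 12) = 175 / (5 − 3.5850) = 123.672 ms/bit
  a = 621 − 123.672 × 3.5850 = 177.642 ms
Then RT(8) = 177.642 + 123.672 × log₂ 8 = 177.642 + 123.672 × 3 ≈ 548.657 ms.

548.7 ms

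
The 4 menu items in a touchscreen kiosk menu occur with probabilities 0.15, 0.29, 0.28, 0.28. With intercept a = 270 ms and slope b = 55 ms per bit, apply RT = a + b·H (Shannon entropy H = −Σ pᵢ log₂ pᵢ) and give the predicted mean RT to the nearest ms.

378 ms

H = 0.15·log₂(1/0.15) + 0.29·log₂(1/0.29) + 0.28·log₂(1/0.28) + 0.28·log₂(1/0.28) = 1.9569 bits.
RT = 270 + 55 × 1.9569 = 377.63 ms.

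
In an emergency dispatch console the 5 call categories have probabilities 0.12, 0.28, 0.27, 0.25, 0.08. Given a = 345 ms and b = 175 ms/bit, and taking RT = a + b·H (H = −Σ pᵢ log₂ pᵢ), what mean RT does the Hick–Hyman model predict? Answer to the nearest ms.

H = 0.12·log₂(1/0.12) + 0.28·log₂(1/0.28) + 0.27·log₂(1/0.27) + 0.25·log₂(1/0.25) + 0.08·log₂(1/0.08) = 2.1828 bits.
RT = 345 + 175 × 2.1828 = 726.99 ms.

727 ms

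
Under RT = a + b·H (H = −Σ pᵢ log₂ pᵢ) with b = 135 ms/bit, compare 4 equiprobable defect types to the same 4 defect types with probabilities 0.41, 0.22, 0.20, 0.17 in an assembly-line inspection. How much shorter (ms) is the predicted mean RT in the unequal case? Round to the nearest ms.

Equiprobable entropy H₀ = log₂ 4 = 2.0000 bits.
Skewed entropy H = −Σ pᵢ log₂ pᵢ = 1.9069 bits.
ΔRT = b·(H₀ − H) = 135 × 0.0931 = 12.56 ms.

13 ms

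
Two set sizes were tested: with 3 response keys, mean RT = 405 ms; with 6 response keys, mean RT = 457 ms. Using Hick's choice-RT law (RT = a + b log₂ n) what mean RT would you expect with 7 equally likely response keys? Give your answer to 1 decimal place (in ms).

Solve the two-equation system in a and b:
  b = (457 − 405) / (log₂ 6 − log₂ 3) = 52 / (2.5850 − 1.5850) = 52.000 ms/bit
  a = 405 − 52.000 × 1.5850 = 322.582 ms
Then RT(7) = 322.582 + 52.000 × log₂ 7 = 322.582 + 52.000 × 2.8074 ≈ 468.564 ms.

468.6 ms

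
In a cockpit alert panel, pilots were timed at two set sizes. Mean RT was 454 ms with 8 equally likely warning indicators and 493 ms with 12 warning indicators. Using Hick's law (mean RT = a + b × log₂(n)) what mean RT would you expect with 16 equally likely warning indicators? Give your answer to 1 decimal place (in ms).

520.7 ms

Fit slope and intercept:
  b = (493 − 454) / (log₂ 12 − log₂ 8) = 39 / (3.5850 − 3) = 66.671 ms/bit
  a = 454 − 66.671 × 3 = 253.987 ms
Then RT(16) = 253.987 + 66.671 × log₂ 16 = 253.987 + 66.671 × 4 ≈ 520.671 ms.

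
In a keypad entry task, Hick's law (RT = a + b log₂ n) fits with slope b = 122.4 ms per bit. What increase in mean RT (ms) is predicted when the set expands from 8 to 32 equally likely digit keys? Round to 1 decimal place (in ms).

Only the slope matters, since a is common to both: ΔRT = b·log₂(n₂/n₁).
log₂(32) − log₂(8) = log₂(32/8) = log₂(4) = 2.
ΔRT = 122.4 × 2.0000 = 244.800 ms.

244.8 ms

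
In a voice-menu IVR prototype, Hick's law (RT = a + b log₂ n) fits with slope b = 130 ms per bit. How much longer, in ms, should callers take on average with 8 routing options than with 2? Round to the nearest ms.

ΔRT = (a + b log₂ n₂) − (a + b log₂ n₁) = b·(log₂ n₂ − log₂ n₁).
log₂(8) − log₂(2) = log₂(8/2) = log₂(4) = 2.
ΔRT = 130 × 2.0000 = 260.000 ms.

260 ms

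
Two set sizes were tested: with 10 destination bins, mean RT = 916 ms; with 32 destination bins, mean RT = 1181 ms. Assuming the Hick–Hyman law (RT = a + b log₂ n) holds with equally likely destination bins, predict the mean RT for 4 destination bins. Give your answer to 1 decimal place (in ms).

Solve the two-equation system in a and b:
  b = (1181 − 916) / (log₂ 32 − log₂ 10) = 265 / (5 − 3.3219) = 157.919 ms/bit
  a = 916 − 157.919 × 3.3219 = 391.403 ms
Then RT(4) = 391.403 + 157.919 × log₂ 4 = 391.403 + 157.919 × 2 ≈ 707.242 ms.

707.2 ms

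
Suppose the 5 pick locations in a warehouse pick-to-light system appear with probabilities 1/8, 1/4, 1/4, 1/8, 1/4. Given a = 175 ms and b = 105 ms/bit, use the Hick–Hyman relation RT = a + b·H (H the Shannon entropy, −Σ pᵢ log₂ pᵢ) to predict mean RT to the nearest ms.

411 ms

Each term −pᵢ log₂ pᵢ: 0.125·3 + 0.25·2 + 0.25·2 + 0.125·3 + 0.25·2; summed, H = 2.250 bits.
Mean RT = a + bH = 175 + 105·2.250 = 411.25 ms.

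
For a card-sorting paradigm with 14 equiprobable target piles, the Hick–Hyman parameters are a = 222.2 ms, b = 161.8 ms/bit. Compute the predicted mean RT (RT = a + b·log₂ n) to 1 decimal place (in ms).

log₂(14) = 3.8074 bits, so RT = 222.2 + 161.8 × 3.8074 ≈ 838.230 ms.

838.2 ms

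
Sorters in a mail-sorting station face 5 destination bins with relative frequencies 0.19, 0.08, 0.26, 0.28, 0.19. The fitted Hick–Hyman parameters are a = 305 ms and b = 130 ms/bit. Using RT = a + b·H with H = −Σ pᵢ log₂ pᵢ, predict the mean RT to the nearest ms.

594 ms

Entropy contributions −pᵢ log₂ pᵢ: 0.4552, 0.2915, 0.5053, 0.5142, 0.4552; sum H = 2.2215 bits.
RT = a + bH = 305 + 130·2.2215 = 593.79 ms.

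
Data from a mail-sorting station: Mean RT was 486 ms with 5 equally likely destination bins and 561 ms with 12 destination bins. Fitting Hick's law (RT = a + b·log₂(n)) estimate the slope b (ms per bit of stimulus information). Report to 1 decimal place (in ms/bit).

Slope: b = (561 − 486) / (log₂ 12 − log₂ 5) = 75/1.2630 = 59.381 ms/bit.

59.4 ms/bit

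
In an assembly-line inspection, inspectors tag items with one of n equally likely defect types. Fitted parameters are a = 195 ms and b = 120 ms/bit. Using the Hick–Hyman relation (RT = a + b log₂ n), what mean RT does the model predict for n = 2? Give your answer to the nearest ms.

log₂(2) = 1 bits, so RT = 195 + 120 × 1 ≈ 315.000 ms.

315 ms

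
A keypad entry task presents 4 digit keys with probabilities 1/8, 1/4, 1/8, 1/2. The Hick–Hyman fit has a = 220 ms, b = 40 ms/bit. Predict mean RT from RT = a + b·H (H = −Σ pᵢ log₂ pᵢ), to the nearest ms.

Each term −pᵢ log₂ pᵢ: 0.125·3 + 0.25·2 + 0.125·3 + 0.5·1; summed, H = 1.750 bits.
Mean RT = a + bH = 220 + 40·1.750 = 290.00 ms.

290 ms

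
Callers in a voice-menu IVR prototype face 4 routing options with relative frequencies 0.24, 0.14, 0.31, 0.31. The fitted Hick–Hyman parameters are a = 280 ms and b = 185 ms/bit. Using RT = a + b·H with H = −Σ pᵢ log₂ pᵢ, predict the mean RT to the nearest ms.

639 ms

H = 0.24·log₂(1/0.24) + 0.14·log₂(1/0.14) + 0.31·log₂(1/0.31) + 0.31·log₂(1/0.31) = 1.9388 bits.
RT = 280 + 185 × 1.9388 = 638.68 ms.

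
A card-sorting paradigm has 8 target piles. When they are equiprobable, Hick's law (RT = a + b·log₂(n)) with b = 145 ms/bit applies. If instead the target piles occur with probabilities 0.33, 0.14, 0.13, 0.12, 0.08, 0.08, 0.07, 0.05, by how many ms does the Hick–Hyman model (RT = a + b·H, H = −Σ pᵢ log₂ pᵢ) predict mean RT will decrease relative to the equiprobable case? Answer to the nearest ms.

The RT saving is b·ΔH. Equiprobable H₀ = log₂(8) = 3.0000 bits; with the given probabilities H = 2.7423 bits.
b·(H₀ − H) = 145 × (3.0000 − 2.7423) = 37.36 ms.

37 ms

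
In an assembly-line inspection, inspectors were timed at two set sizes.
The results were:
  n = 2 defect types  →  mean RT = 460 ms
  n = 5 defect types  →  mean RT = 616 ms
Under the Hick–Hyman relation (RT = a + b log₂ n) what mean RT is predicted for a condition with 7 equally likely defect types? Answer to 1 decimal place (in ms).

673.3 ms

With log₂ n on the abscissa the relation is linear; from the two conditions:
  b = (616 − 460) / (log₂ 5 − log₂ 2) = 156 / (2.3219 − 1) = 118.009 ms/bit
  a = 460 − 118.009 × 1 = 341.991 ms
Then RT(7) = 341.991 + 118.009 × log₂ 7 = 341.991 + 118.009 × 2.8074 ≈ 673.285 ms.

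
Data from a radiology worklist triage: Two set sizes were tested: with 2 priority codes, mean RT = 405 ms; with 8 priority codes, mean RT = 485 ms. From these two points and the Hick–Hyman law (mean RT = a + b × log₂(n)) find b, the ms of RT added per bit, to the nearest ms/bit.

b = (RT₂ − RT₁)/(log₂ n₂ − log₂ n₁) = (485 − 405)/(3 − 1) = 40 ms/bit.

40 ms/bit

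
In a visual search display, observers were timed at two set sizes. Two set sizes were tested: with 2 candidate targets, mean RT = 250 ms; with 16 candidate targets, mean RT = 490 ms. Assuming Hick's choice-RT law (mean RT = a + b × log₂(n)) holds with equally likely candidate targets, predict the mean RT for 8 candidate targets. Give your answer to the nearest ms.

With log₂ n on the abscissa the relation is linear; from the two conditions:
  b = (490 − 250) / (log₂ 16 − log₂ 2) = 240 / (4 − 1) = 80 ms/bit
  a = 250 − 80 × 1 = 170 ms
Then RT(8) = 170 + 80 × log₂ 8 = 170 + 80 × 3 ≈ 410.000 ms.

410 ms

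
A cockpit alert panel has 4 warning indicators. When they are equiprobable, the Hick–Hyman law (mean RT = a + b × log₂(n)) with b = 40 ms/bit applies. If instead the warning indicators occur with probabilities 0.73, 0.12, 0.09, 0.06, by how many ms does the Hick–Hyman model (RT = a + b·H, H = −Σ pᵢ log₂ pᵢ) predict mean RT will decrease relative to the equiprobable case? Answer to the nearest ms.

30 ms

Equiprobable entropy H₀ = log₂ 4 = 2.0000 bits.
Skewed entropy H = −Σ pᵢ log₂ pᵢ = 1.2547 bits.
ΔRT = b·(H₀ − H) = 40 × 0.7453 = 29.81 ms.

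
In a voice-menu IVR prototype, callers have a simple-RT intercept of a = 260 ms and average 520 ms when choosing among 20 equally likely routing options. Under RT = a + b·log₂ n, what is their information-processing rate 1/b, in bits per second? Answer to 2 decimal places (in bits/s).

16.62 bits/s

Choice component = 520 − 260 = 260 ms over log₂(20) = 4.3219 bits.
b = 260 / 4.3219 = 60.158 ms/bit, so 1/b = 16.623 bits/s.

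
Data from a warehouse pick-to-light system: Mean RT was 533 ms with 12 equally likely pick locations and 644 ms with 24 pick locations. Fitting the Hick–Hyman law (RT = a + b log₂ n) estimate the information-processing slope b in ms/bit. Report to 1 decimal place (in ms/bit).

111.0 ms/bit

b = (RT₂ − RT₁)/(log₂ n₂ − log₂ n₁) = (644 − 533)/(4.5850 − 3.5850) = 111.000 ms/bit.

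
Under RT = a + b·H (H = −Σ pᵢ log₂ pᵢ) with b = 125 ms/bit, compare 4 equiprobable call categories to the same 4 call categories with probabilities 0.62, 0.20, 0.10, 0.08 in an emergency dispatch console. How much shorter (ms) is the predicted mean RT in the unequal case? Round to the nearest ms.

61 ms

The RT saving is b·ΔH. Equiprobable H₀ = log₂(4) = 2.0000 bits; with the given probabilities H = 1.5157 bits.
b·(H₀ − H) = 125 × (2.0000 − 1.5157) = 60.54 ms.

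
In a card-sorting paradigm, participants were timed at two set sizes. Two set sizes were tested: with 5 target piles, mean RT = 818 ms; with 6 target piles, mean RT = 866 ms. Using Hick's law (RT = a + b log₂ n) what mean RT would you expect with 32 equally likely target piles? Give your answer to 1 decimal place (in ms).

1306.7 ms

With log₂ n on the abscissa the relation is linear; from the two conditions:
  b = (866 − 818) / (log₂ 6 − log₂ 5) = 48 / (2.5850 − 2.3219) = 182.486 ms/bit
  a = 818 − 182.486 × 2.3219 = 394.281 ms
Then RT(32) = 394.281 + 182.486 × log₂ 32 = 394.281 + 182.486 × 5 ≈ 1306.710 ms.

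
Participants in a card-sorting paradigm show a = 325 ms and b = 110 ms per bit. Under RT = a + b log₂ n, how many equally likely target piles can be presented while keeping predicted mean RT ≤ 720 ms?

12

110·log₂ n ≤ 720 − 325 = 395, giving log₂ n ≤ 3.5909 and n ≤ 12.050. The largest whole number is 12.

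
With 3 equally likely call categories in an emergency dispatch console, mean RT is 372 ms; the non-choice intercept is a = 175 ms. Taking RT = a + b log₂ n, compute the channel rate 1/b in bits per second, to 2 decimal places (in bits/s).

8.05 bits/s

Choice component = 372 − 175 = 197 ms over log₂(3) = 1.5850 bits.
b = 197 / 1.5850 = 124.293 ms/bit, so 1/b = 8.045 bits/s.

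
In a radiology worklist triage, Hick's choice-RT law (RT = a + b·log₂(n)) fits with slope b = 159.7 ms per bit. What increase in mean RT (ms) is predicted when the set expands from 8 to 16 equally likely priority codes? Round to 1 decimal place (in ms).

159.7 ms

Only the slope matters, since a is common to both: ΔRT = b·log₂(n₂/n₁).
log₂(16) − log₂(8) = log₂(16/8) = log₂(2) = 1.
ΔRT = 159.7 × 1.0000 = 159.700 ms.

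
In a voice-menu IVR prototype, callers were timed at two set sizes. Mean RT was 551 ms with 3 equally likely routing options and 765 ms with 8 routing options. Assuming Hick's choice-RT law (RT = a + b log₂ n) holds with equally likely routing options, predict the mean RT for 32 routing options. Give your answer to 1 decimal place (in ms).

1067.5 ms

With log₂ n on the abscissa the relation is linear; from the two conditions:
  b = (765 − 551) / (log₂ 8 − log₂ 3) = 214 / (3 − 1.5850) = 151.233 ms/bit
  a = 551 − 151.233 × 1.5850 = 311.302 ms
Then RT(32) = 311.302 + 151.233 × log₂ 32 = 311.302 + 151.233 × 5 ≈ 1067.465 ms.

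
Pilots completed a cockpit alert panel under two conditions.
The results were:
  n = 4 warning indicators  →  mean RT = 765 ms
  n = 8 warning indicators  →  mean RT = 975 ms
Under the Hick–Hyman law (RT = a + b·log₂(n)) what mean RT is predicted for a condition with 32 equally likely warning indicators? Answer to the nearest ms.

RT is linear in log₂ n, so two points fix the line:
  b = (975 − 765) / (log₂ 8 − log₂ 4) = 210 / (3 − 2) = 210 ms/bit
  a = 765 − 210 × 2 = 345 ms
Then RT(32) = 345 + 210 × log₂ 32 = 345 + 210 × 5 ≈ 1395.000 ms.

1395 ms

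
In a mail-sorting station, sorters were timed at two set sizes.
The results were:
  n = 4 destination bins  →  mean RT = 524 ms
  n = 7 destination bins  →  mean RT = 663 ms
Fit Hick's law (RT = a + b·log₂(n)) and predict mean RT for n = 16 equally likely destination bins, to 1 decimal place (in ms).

Solve the two-equation system in a and b:
  b = (663 − 524) / (log₂ 7 − log₂ 4) = 139 / (2.8074 − 2) = 172.167 ms/bit
  a = 524 − 172.167 × 2 = 179.666 ms
Then RT(16) = 179.666 + 172.167 × log₂ 16 = 179.666 + 172.167 × 4 ≈ 868.334 ms.

868.3 ms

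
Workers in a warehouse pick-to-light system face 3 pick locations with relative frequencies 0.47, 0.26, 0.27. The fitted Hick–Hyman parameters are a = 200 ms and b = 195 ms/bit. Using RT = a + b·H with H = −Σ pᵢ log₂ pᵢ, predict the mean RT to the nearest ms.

Entropy contributions −pᵢ log₂ pᵢ: 0.5120, 0.5053, 0.5100; sum H = 1.5273 bits.
RT = a + bH = 200 + 195·1.5273 = 497.82 ms.

498 ms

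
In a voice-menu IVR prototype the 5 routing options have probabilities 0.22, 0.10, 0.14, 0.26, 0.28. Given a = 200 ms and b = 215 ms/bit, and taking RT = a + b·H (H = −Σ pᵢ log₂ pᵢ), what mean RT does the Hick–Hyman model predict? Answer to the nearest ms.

679 ms

Entropy contributions −pᵢ log₂ pᵢ: 0.4806, 0.3322, 0.3971, 0.5053, 0.5142; sum H = 2.2294 bits.
RT = a + bH = 200 + 215·2.2294 = 679.32 ms.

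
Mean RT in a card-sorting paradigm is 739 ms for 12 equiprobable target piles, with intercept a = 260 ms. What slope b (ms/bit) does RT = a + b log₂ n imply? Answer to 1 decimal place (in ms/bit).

133.6 ms/bit

log₂(12) = 3.5850 bits.
b = (RT − a)/log₂ n = (739 − 260) / 3.5850 = 133.614 ms/bit.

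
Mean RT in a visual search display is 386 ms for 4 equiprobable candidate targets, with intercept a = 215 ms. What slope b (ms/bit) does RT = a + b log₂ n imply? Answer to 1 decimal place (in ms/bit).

log₂(4) = 2 bits.
b = (RT − a)/log₂ n = (386 − 215) / 2 = 85.500 ms/bit.

85.5 ms/bit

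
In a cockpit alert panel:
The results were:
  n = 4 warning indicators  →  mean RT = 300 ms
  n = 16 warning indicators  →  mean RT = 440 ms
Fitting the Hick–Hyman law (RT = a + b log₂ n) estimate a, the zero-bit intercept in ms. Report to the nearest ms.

b = (RT₂ − RT₁)/(log₂ n₂ − log₂ n₁) = (440 − 300)/(4 − 2) = 70 ms/bit.
Intercept: a = 300 − 70·log₂(4) = 160.000 ms.

160 ms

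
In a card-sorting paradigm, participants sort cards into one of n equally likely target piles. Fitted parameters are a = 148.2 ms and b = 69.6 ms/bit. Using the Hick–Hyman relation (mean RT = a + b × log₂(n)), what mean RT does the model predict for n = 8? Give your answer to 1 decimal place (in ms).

357.0 ms

log₂(8) = 3 bits, so RT = 148.2 + 69.6 × 3 ≈ 357.000 ms.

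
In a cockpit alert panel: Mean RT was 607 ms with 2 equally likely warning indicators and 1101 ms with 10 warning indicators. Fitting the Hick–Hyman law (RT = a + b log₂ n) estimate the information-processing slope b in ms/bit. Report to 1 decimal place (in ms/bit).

212.8 ms/bit

b = (RT₂ − RT₁)/(log₂ n₂ − log₂ n₁) = (1101 − 607)/(3.3219 − 1) = 212.754 ms/bit.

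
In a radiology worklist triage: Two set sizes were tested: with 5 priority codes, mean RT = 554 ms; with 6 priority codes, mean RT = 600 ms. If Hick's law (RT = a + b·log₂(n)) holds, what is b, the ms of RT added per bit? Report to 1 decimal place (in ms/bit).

b = (RT₂ − RT₁)/(log₂ n₂ − log₂ n₁) = (600 − 554)/(2.5850 − 2.3219) = 174.882 ms/bit.

174.9 ms/bit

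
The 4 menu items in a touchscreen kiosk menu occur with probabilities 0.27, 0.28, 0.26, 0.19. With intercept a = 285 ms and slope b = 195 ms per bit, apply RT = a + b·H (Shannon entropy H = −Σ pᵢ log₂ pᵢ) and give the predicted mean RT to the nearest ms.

Entropy contributions −pᵢ log₂ pᵢ: 0.5100, 0.5142, 0.5053, 0.4552; sum H = 1.9848 bits.
RT = a + bH = 285 + 195·1.9848 = 672.03 ms.

672 ms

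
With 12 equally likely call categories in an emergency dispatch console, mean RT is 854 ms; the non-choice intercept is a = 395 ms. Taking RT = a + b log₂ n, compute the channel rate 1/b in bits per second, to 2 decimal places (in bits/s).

Choice component = 854 − 395 = 459 ms over log₂(12) = 3.5850 bits.
b = 459 / 3.5850 = 128.035 ms/bit, so 1/b = 7.810 bits/s.

7.81 bits/s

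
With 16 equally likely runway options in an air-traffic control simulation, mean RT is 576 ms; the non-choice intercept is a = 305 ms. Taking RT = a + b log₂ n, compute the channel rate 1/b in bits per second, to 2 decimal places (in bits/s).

b = (576 − 305)/log₂ 16 = 271/4 = 67.750 ms per bit = 0.06775 s/bit; the reciprocal is 14.760 bits/s.

14.76 bits/s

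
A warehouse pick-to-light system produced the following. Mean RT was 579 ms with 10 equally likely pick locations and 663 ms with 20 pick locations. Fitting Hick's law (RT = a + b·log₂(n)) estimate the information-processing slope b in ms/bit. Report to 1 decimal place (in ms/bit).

84.0 ms/bit

The slope on a log₂ axis is (663 − 579) / (4.3219 − 3.3219) = 84.000 ms/bit.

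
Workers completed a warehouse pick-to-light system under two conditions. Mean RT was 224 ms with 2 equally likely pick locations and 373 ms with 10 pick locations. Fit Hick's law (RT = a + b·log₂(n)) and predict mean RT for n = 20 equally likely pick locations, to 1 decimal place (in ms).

437.2 ms

Fit slope and intercept:
  b = (373 − 224) / (log₂ 10 − log₂ 2) = 149 / (3.3219 − 1) = 64.171 ms/bit
  a = 224 − 64.171 × 1 = 159.829 ms
Then RT(20) = 159.829 + 64.171 × log₂ 20 = 159.829 + 64.171 × 4.3219 ≈ 437.171 ms.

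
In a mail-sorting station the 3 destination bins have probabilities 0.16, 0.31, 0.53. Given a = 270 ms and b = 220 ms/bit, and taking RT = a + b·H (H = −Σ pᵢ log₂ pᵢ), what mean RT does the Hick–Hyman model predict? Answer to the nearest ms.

585 ms

Entropy contributions −pᵢ log₂ pᵢ: 0.4230, 0.5238, 0.4854; sum H = 1.4323 bits.
RT = a + bH = 270 + 220·1.4323 = 585.10 ms.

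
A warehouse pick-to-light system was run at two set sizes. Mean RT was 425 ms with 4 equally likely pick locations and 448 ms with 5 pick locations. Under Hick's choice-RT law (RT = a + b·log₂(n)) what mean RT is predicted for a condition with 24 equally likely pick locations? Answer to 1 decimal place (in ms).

RT is linear in log₂ n, so two points fix the line:
  b = (448 − 425) / (log₂ 5 − log₂ 4) = 23 / (2.3219 − 2) = 71.445 ms/bit
  a = 425 − 71.445 × 2 = 282.111 ms
Then RT(24) = 282.111 + 71.445 × log₂ 24 = 282.111 + 71.445 × 4.5850 ≈ 609.681 ms.

609.7 ms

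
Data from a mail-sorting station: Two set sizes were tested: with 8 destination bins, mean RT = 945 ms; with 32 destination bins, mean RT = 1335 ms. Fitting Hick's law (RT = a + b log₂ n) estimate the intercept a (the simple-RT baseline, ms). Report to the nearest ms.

360 ms

The slope on a log₂ axis is (1335 − 945) / (5 − 3) = 195 ms/bit.
a = RT₁ − b·log₂ n₁ = 945 − 195 × 3 = 360.000 ms.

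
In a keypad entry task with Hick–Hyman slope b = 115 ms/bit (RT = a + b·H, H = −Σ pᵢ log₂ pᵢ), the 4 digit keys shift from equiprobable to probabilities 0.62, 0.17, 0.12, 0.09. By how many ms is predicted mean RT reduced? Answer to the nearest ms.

53 ms

Equiprobable entropy H₀ = log₂ 4 = 2.0000 bits.
Skewed entropy H = −Σ pᵢ log₂ pᵢ = 1.5419 bits.
ΔRT = b·(H₀ − H) = 115 × 0.4581 = 52.68 ms.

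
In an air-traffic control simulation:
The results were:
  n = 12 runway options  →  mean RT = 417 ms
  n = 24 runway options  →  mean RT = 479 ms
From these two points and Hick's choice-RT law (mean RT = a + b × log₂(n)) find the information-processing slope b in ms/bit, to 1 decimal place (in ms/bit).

62.0 ms/bit

Slope: b = (479 − 417) / (log₂ 24 − log₂ 12) = 62/1.0000 = 62.000 ms/bit.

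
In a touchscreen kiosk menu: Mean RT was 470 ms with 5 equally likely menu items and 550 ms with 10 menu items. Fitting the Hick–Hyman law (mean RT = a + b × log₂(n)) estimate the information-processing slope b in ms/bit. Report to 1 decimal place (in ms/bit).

80.0 ms/bit

b = (RT₂ − RT₁)/(log₂ n₂ − log₂ n₁) = (550 − 470)/(3.3219 − 2.3219) = 80.000 ms/bit.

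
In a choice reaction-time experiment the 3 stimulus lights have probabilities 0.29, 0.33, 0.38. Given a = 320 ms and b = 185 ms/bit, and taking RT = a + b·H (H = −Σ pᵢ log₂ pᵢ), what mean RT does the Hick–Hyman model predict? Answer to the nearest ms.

Entropy contributions −pᵢ log₂ pᵢ: 0.5179, 0.5278, 0.5305; sum H = 1.5762 bits.
RT = a + bH = 320 + 185·1.5762 = 611.59 ms.

612 ms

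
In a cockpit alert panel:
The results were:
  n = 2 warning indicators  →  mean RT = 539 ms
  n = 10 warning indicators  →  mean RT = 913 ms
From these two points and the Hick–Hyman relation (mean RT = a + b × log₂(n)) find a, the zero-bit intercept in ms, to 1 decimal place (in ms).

377.9 ms

The slope on a log₂ axis is (913 − 539) / (3.3219 − 1) = 161.073 ms/bit.
Intercept: a = 539 − 161.073·log₂(2) = 377.927 ms.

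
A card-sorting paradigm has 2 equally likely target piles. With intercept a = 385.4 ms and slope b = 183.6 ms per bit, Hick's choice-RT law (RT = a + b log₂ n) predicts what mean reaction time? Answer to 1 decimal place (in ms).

log₂(2) = 1 bits, so RT = 385.4 + 183.6 × 1 ≈ 569.000 ms.

569.0 ms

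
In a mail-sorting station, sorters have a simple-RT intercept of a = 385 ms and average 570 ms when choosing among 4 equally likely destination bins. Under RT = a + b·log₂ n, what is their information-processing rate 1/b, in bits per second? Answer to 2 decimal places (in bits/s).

b = (570 − 385)/log₂ 4 = 185/2 = 92.500 ms per bit = 0.09250 s/bit; the reciprocal is 10.811 bits/s.

10.81 bits/s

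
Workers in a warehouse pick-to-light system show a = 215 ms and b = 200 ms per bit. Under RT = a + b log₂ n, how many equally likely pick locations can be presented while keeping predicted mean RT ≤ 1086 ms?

20

Information budget: (1086 − 215)/200 = 4.3550 bits, so n ≤ 2^4.3550 = 20.464 → at most 20.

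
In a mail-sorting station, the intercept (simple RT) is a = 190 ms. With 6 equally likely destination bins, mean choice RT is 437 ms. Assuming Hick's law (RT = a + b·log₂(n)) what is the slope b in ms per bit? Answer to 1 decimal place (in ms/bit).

log₂(6) = 2.5850 bits.
b = (RT − a)/log₂ n = (437 − 190) / 2.5850 = 95.553 ms/bit.

95.6 ms/bit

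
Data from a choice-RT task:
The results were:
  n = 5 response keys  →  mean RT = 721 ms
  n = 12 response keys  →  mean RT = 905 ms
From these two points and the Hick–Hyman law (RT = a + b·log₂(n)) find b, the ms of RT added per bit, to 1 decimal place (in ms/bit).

The slope on a log₂ axis is (905 − 721) / (3.5850 − 2.3219) = 145.681 ms/bit.

145.7 ms/bit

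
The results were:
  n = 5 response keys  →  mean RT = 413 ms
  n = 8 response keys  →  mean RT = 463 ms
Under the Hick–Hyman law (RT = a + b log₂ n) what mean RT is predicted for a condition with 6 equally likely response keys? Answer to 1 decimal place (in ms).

432.4 ms

Solve the two-equation system in a and b:
  b = (463 − 413) / (log₂ 8 − log₂ 5) = 50 / (3 − 2.3219) = 73.738 ms/bit
  a = 413 − 73.738 × 2.3219 = 241.785 ms
Then RT(6) = 241.785 + 73.738 × log₂ 6 = 241.785 + 73.738 × 2.5850 ≈ 432.396 ms.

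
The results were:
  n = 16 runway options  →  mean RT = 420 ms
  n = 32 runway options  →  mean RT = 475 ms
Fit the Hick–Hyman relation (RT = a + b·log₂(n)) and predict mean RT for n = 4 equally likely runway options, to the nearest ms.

310 ms

RT is linear in log₂ n, so two points fix the line:
  b = (475 − 420) / (log₂ 32 − log₂ 16) = 55 / (5 − 4) = 55 ms/bit
  a = 420 − 55 × 4 = 200 ms
Then RT(4) = 200 + 55 × log₂ 4 = 200 + 55 × 2 ≈ 310.000 ms.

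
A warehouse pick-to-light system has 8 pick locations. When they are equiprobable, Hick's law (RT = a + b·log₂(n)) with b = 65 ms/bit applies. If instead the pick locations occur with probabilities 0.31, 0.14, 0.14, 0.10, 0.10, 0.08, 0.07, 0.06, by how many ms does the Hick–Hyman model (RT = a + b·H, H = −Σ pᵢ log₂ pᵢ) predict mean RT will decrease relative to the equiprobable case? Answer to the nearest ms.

14 ms

The RT saving is b·ΔH. Equiprobable H₀ = log₂(8) = 3.0000 bits; with the given probabilities H = 2.7860 bits.
b·(H₀ − H) = 65 × (3.0000 − 2.7860) = 13.91 ms.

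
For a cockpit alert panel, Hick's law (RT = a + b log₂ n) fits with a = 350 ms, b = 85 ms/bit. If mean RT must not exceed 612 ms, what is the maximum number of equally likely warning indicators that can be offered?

8

Information budget: (612 − 350)/85 = 3.0824 bits, so n ≤ 2^3.0824 = 8.470 → at most 8.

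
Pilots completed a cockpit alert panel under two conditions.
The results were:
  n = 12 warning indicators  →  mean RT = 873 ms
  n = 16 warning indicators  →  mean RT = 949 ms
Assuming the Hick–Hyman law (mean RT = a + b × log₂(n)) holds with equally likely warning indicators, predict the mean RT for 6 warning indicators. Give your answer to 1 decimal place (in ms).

Solve the two-equation system in a and b:
  b = (949 − 873) / (log₂ 16 − log₂ 12) = 76 / (4 − 3.5850) = 183.116 ms/bit
  a = 873 − 183.116 × 3.5850 = 216.536 ms
Then RT(6) = 216.536 + 183.116 × log₂ 6 = 216.536 + 183.116 × 2.5850 ≈ 689.884 ms.

689.9 ms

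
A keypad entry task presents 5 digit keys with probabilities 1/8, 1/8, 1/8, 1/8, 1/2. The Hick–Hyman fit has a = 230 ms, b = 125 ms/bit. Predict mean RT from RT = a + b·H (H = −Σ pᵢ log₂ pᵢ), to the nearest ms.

Each term −pᵢ log₂ pᵢ: 0.125·3 + 0.125·3 + 0.125·3 + 0.125·3 + 0.5·1; summed, H = 2.000 bits.
Mean RT = a + bH = 230 + 125·2.000 = 480.00 ms.

480 ms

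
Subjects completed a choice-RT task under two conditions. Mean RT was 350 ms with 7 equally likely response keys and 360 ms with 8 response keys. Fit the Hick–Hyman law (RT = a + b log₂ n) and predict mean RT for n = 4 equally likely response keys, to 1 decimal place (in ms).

308.1 ms

Solve the two-equation system in a and b:
  b = (360 − 350) / (log₂ 8 − log₂ 7) = 10 / (3 − 2.8074) = 51.909 ms/bit
  a = 350 − 51.909 × 2.8074 = 204.273 ms
Then RT(4) = 204.273 + 51.909 × log₂ 4 = 204.273 + 51.909 × 2 ≈ 308.091 ms.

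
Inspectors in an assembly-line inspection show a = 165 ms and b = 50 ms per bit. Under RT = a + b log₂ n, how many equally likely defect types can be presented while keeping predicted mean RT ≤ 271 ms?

Set 165 + 50·log₂ n ≤ 271 → log₂ n ≤ (271 − 165)/50 = 2.1200.
So n ≤ 2^2.1200 = 4.347; the largest integer n is 4.

4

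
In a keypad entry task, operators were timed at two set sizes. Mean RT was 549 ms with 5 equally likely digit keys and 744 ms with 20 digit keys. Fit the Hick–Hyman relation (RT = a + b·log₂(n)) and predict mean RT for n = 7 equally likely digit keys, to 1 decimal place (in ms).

596.3 ms

Fit slope and intercept:
  b = (744 − 549) / (log₂ 20 − log₂ 5) = 195 / (4.3219 − 2.3219) = 97.500 ms/bit
  a = 549 − 97.500 × 2.3219 = 322.612 ms
Then RT(7) = 322.612 + 97.500 × log₂ 7 = 322.612 + 97.500 × 2.8074 ≈ 596.329 ms.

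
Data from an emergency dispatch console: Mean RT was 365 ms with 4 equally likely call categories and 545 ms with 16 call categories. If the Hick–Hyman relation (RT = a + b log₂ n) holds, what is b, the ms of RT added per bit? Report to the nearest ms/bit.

Slope: b = (545 − 365) / (log₂ 16 − log₂ 4) = 180/2.0000 = 90 ms/bit.

90 ms/bit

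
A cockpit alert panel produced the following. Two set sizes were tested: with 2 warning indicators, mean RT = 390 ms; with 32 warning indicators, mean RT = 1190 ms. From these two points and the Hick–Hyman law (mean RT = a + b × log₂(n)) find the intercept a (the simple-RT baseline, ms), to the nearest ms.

190 ms

Slope: b = (1190 − 390) / (log₂ 32 − log₂ 2) = 800/4.0000 = 200 ms/bit.
a = RT₁ − b·log₂ n₁ = 390 − 200 × 1 = 190.000 ms.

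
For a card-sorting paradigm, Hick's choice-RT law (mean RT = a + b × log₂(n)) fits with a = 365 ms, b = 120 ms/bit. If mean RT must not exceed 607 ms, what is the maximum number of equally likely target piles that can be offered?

4

Information budget: (607 − 365)/120 = 2.0167 bits, so n ≤ 2^2.0167 = 4.046 → at most 4.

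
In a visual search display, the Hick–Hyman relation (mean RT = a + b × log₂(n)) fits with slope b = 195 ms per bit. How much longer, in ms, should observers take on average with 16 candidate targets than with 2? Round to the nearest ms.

585 ms

The intercept a cancels: ΔRT = b·(log₂ n₂ − log₂ n₁) = b·log₂(n₂/n₁).
log₂(16) − log₂(2) = log₂(16/2) = log₂(8) = 3.
ΔRT = 195 × 3.0000 = 585.000 ms.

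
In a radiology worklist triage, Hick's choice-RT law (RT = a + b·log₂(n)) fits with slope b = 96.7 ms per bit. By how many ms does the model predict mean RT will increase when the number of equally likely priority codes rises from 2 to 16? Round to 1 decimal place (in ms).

Only the slope matters, since a is common to both: ΔRT = b·log₂(n₂/n₁).
log₂(16) − log₂(2) = log₂(16/2) = log₂(8) = 3.
ΔRT = 96.7 × 3.0000 = 290.100 ms.

290.1 ms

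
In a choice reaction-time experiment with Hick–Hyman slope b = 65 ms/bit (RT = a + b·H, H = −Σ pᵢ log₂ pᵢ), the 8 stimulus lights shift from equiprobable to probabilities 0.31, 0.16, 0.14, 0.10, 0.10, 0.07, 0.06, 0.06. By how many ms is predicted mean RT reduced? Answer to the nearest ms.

15 ms

Equiprobable entropy H₀ = log₂ 8 = 3.0000 bits.
Skewed entropy H = −Σ pᵢ log₂ pᵢ = 2.7639 bits.
ΔRT = b·(H₀ − H) = 65 × 0.2361 = 15.34 ms.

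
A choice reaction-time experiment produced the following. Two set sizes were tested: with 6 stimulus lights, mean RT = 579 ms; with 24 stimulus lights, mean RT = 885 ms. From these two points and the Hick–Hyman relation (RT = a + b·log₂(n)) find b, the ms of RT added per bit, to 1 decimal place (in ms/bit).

153.0 ms/bit

Slope: b = (885 − 579) / (log₂ 24 − log₂ 6) = 306/2.0000 = 153.000 ms/bit.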